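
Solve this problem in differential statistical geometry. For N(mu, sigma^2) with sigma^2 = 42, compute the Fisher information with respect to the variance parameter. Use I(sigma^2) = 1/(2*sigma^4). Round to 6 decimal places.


Fisher information for variance: I(sigma^2) = 1/(2*sigma^4).
sigma^2 = 42, so sigma^4 = 1764.
I = 1/(2*1764) = 1/3528 = 0.000283

0.000283


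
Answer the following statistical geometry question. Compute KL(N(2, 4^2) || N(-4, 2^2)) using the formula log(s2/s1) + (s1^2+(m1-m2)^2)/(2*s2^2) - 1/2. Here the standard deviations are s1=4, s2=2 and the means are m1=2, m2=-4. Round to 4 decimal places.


KL divergence between normal distributions:
KL = log(s2/s1) + (s1^2 + (m1-m2)^2)/(2*s2^2) - 1/2.
log(2/4) = -0.693147.
(4^2 + (2--4)^2)/(2*2^2) = (16 + 36)/8 = 6.5.
KL = -0.693147 + 6.5 - 0.5 = 5.3069

5.3069


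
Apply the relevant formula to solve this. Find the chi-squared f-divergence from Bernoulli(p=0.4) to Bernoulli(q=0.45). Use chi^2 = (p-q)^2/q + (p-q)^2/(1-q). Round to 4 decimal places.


Chi-squared divergence between Bernoulli distributions:
chi^2 = (p-q)^2/q + (p-q)^2/(1-q).
p = 0.4, q = 0.45, p-q = -0.05.
(p-q)^2 = 0.0025.
term1 = 0.0025/0.45 = 0.005556.
term2 = 0.0025/0.55 = 0.004545.
chi^2 = 0.005556 + 0.004545 = 0.0101

0.0101


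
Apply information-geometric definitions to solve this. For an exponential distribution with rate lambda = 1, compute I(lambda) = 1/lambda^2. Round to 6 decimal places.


Fisher information for exponential: I(lambda) = 1/lambda^2.
lambda = 1, lambda^2 = 1.
I = 1/1 = 1.000000

1.000000


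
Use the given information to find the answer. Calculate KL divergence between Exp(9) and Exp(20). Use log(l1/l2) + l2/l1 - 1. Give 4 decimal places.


KL divergence for exponential family:
KL = log(l1/l2) + l2/l1 - 1.
log(9/20) = -0.798508.
20/9 = 2.222222.
KL = -0.798508 + 2.222222 - 1 = 0.4237

0.4237


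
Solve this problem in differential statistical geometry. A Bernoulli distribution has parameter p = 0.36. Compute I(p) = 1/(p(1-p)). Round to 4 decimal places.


For Bernoulli(p), Fisher information is I(p) = 1/(p*(1-p)).
p = 0.36, 1-p = 0.64.
p*(1-p) = 0.2304.
I(p) = 1/0.2304 = 4.3403

4.3403


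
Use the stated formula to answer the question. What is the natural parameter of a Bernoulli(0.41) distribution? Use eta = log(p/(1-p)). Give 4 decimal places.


Natural parameter for Bernoulli: eta = log(p/(1-p)).
p = 0.41, 1-p = 0.59.
p/(1-p) = 0.694915.
eta = log(0.694915) = -0.3640

-0.3640


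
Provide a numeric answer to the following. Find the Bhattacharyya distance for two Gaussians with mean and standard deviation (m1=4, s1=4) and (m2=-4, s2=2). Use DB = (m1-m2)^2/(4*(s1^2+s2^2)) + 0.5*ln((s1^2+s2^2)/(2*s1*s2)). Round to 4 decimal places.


Bhattacharyya distance between two Gaussians:
DB = (m1-m2)^2/(4*(s1^2+s2^2)) + (1/2)*ln((s1^2+s2^2)/(2*s1*s2)).
(m1-m2)^2 = (8)^2 = 64.
s1^2+s2^2 = 16 + 4 = 20.
term1 = 64/80 = 0.8.
term2 = 0.5*ln(20/16.0) = 0.111572.
DB = 0.8 + 0.111572 = 0.9116

0.9116


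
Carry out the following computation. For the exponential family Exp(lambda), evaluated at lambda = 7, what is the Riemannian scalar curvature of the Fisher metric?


This family has a single free parameter, so its statistical manifold
is 1-dimensional. The Riemann curvature tensor of any 1-dimensional
Riemannian manifold vanishes identically, so R = 0.

0


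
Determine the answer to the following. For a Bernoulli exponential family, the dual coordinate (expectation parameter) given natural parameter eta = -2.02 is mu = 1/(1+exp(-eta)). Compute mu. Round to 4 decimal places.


Dual coordinate (expectation parameter) for Bernoulli:
mu = 1/(1+exp(-eta)).
eta = -2.02.
exp(-eta) = exp(2.02) = 7.538325.
mu = 1/(1+7.538325) = 0.1171

0.1171


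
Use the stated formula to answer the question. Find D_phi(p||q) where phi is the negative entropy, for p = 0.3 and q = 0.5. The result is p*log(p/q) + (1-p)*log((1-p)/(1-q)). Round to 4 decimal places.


Bregman divergence with negative entropy generator:
D = p*log(p/q) + (1-p)*log((1-p)/(1-q)).
p = 0.3, q = 0.5.
p*log(p/q) = 0.3*log(0.3/0.5) = -0.153248.
(1-p)*log((1-p)/(1-q)) = 0.7*log(0.7/0.5) = 0.235531.
D = -0.153248 + 0.235531 = 0.0823

0.0823


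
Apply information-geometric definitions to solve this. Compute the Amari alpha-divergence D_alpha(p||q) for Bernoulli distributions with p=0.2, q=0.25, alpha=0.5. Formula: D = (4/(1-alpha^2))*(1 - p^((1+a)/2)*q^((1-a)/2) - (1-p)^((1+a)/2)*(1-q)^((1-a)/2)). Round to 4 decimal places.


Amari alpha-divergence:
D = (4/(1-alpha^2))*(1 - p^((1+a)/2)*q^((1-a)/2) - (1-p)^((1+a)/2)*(1-q)^((1-a)/2)).
alpha = 0.5, p = 0.2, q = 0.25.
e1 = (1+alpha)/2 = 0.75, e2 = (1-alpha)/2 = 0.25.
t1 = p^e1 * q^e2 = 0.2^0.75 * 0.25^0.25 = 0.211474.
t2 = (1-p)^e1 * (1-q)^e2 = 0.8^0.75 * 0.75^0.25 = 0.787196.
4/(1-alpha^2) = 5.333333.
D = 5.333333*(1 - 0.211474 - 0.787196) = 0.0071

0.0071


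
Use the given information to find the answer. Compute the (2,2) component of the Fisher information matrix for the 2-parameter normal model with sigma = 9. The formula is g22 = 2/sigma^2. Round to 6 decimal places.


For the 2-parameter normal family, the Fisher metric has:
  g11 = 1/sigma^2, g22 = 2/sigma^2.
sigma = 9, sigma^2 = 81.
g22 = 0.024691

0.024691


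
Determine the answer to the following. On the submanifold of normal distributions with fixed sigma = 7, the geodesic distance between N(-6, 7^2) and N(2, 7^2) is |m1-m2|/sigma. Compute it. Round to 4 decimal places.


On the fixed-variance normal subfamily, geodesic distance = |m1-m2|/sigma.
|-6 - 2| = 8.
sigma = 7.
d = 8/7 = 1.1429

1.1429


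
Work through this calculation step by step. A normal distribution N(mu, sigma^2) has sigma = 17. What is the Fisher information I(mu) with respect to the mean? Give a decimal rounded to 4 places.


The Fisher information for the mean of a normal distribution is I(mu) = 1/sigma^2.
sigma = 17, so sigma^2 = 289.
I(mu) = 1/289 = 0.0035

0.0035


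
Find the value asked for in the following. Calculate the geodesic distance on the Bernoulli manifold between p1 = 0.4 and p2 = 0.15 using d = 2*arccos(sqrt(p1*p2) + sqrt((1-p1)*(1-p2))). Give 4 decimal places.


Geodesic distance on Bernoulli manifold:
d(p1,p2) = 2*arccos(sqrt(p1*p2) + sqrt((1-p1)*(1-p2))).
sqrt(p1*p2) = sqrt(0.4*0.15) = 0.244949.
sqrt((1-p1)*(1-p2)) = sqrt(0.6*0.85) = 0.714143.
arg = 0.244949 + 0.714143 = 0.959092.
d = 2*arccos(0.959092) = 0.5740

0.5740


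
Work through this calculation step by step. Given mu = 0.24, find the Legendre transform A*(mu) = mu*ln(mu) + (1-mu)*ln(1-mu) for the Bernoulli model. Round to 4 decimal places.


Legendre transform for Bernoulli:
A*(mu) = mu*log(mu) + (1-mu)*log(1-mu).
mu = 0.24, 1-mu = 0.76.
mu*log(mu) = 0.24*log(0.24) = -0.342508.
(1-mu)*log(1-mu) = 0.76*log(0.76) = -0.208572.
A* = -0.342508 + -0.208572 = -0.5511

-0.5511


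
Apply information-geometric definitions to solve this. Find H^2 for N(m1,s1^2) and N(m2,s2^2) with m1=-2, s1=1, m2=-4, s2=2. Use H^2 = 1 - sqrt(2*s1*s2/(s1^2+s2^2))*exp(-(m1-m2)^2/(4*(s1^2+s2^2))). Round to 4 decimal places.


Squared Hellinger distance for Gaussians:
H^2 = 1 - sqrt(2*s1*s2/(s1^2+s2^2)) * exp(-(m1-m2)^2/(4*(s1^2+s2^2))).
s1^2 = 1, s2^2 = 4, s1^2+s2^2 = 5.
sqrt(2*1*2/(5)) = 0.894427.
(m1-m2)^2 = (2)^2 = 4.
exp(-4/(4*5)) = exp(-0.2) = 0.818731.
H^2 = 1 - 0.894427*0.818731 = 0.2677

0.2677


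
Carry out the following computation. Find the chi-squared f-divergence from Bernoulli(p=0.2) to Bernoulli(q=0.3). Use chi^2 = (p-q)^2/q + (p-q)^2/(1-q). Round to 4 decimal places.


Chi-squared divergence between Bernoulli distributions:
chi^2 = (p-q)^2/q + (p-q)^2/(1-q).
p = 0.2, q = 0.3, p-q = -0.1.
(p-q)^2 = 0.01.
term1 = 0.01/0.3 = 0.033333.
term2 = 0.01/0.7 = 0.014286.
chi^2 = 0.033333 + 0.014286 = 0.0476

0.0476


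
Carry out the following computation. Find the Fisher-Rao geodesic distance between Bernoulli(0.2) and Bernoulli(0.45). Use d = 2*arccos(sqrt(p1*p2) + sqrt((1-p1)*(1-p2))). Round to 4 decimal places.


Geodesic distance on Bernoulli manifold:
d(p1,p2) = 2*arccos(sqrt(p1*p2) + sqrt((1-p1)*(1-p2))).
sqrt(p1*p2) = sqrt(0.2*0.45) = 0.3.
sqrt((1-p1)*(1-p2)) = sqrt(0.8*0.55) = 0.663325.
arg = 0.3 + 0.663325 = 0.963325.
d = 2*arccos(0.963325) = 0.5433

0.5433


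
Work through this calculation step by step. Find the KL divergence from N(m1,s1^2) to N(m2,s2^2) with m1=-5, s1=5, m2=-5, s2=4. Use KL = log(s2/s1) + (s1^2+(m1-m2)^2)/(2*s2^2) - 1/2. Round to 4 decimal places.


KL divergence between normal distributions:
KL = log(s2/s1) + (s1^2 + (m1-m2)^2)/(2*s2^2) - 1/2.
log(4/5) = -0.223144.
(5^2 + (-5--5)^2)/(2*4^2) = (25 + 0)/32 = 0.78125.
KL = -0.223144 + 0.78125 - 0.5 = 0.0581

0.0581


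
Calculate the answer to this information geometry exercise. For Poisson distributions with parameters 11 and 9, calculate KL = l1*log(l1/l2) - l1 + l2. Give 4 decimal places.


KL divergence for Poisson:
KL = l1*log(l1/l2) - l1 + l2.
l1 = 11, l2 = 9.
log(11/9) = 0.200671.
l1*log(l1/l2) = 11 * 0.200671 = 2.207378.
KL = 2.207378 - 11 + 9 = 0.2074

0.2074


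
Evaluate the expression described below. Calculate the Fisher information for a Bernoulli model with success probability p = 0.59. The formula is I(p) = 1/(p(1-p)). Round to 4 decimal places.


For Bernoulli(p), Fisher information is I(p) = 1/(p*(1-p)).
p = 0.59, 1-p = 0.41.
p*(1-p) = 0.2419.
I(p) = 1/0.2419 = 4.1339

4.1339


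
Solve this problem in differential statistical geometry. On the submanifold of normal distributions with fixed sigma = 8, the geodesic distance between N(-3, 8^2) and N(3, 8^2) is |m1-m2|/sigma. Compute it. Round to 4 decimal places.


On the fixed-variance normal subfamily, geodesic distance = |m1-m2|/sigma.
|-3 - 3| = 6.
sigma = 8.
d = 6/8 = 0.7500

0.7500


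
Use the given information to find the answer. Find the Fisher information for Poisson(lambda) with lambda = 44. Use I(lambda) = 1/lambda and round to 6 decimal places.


Fisher information for Poisson: I(lambda) = 1/lambda.
lambda = 44.
I(lambda) = 1/44 = 0.022727

0.022727


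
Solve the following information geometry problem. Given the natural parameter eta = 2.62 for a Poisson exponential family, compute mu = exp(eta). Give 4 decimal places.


Expectation parameter for Poisson exponential family:
mu = exp(eta).
eta = 2.62.
mu = exp(2.62) = 13.7357

13.7357


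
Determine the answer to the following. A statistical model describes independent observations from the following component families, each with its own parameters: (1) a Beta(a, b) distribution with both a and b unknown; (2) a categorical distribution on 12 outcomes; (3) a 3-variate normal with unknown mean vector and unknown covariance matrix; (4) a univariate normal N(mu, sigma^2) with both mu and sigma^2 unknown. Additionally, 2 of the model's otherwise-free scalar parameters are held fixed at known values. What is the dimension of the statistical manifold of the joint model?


The dimension of a statistical manifold equals the number of free
(independent) real parameters of the model. For a product of independent
blocks the parameter counts add.
- Beta (a, b): 2.
- categorical on 12 outcomes (probabilities sum to 1): 12-1 = 11.
- 3-variate normal: 3 (mean) + 3*4/2 = 6 (symmetric covariance) = 9.
- normal (mu, sigma^2): 2.
Total = 2 + 11 + 9 + 2 = 24.
2 parameter(s) fixed at known values: 24 - 2 = 22.
Dimension = 22

22


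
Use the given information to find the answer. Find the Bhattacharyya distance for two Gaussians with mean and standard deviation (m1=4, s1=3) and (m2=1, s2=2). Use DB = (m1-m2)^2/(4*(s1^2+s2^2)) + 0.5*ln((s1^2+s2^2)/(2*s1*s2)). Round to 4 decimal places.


Bhattacharyya distance between two Gaussians:
DB = (m1-m2)^2/(4*(s1^2+s2^2)) + (1/2)*ln((s1^2+s2^2)/(2*s1*s2)).
(m1-m2)^2 = (3)^2 = 9.
s1^2+s2^2 = 9 + 4 = 13.
term1 = 9/52 = 0.173077.
term2 = 0.5*ln(13/12.0) = 0.040021.
DB = 0.173077 + 0.040021 = 0.2131

0.2131


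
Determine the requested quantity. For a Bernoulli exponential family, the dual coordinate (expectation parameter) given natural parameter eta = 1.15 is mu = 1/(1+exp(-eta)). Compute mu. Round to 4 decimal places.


Dual coordinate (expectation parameter) for Bernoulli:
mu = 1/(1+exp(-eta)).
eta = 1.15.
exp(-eta) = exp(-1.15) = 0.316637.
mu = 1/(1+0.316637) = 0.7595

0.7595


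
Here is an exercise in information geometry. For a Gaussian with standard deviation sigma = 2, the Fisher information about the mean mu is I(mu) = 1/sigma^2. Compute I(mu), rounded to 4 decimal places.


The Fisher information for the mean of a normal distribution is I(mu) = 1/sigma^2.
sigma = 2, so sigma^2 = 4.
I(mu) = 1/4 = 0.2500

0.2500


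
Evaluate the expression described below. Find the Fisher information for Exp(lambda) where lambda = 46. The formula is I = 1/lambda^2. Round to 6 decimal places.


Fisher information for exponential: I(lambda) = 1/lambda^2.
lambda = 46, lambda^2 = 2116.
I = 1/2116 = 0.000473

0.000473


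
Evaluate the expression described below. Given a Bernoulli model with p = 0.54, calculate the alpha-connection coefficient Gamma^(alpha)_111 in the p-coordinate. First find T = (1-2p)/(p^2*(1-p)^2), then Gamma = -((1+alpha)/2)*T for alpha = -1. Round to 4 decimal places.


Skewness (Amari-Chentsov) tensor: T = (1-2p)/(p^2*(1-p)^2).
p = 0.54, 1-2p = -0.08, p^2 = 0.2916, (1-p)^2 = 0.2116.
T = -0.08/(0.2916 * 0.2116) = -1.296543.
In the p-coordinate, Gamma^(alpha) = Gamma^(0) - (alpha/2)*T with Gamma^(0) = (1/2)*g'(p) = -T/2,
so Gamma^(alpha) = -((1+alpha)/2)*T.
alpha = -1, -(1+alpha)/2 = 0.0.
Gamma = 0.0 * -1.296543 = 0.0000

0.0000


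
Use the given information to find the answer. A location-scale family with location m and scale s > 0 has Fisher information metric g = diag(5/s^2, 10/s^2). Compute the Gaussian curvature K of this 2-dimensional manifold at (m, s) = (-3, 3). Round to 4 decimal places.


The metric has the form g = (A dm^2 + B ds^2)/s^2 with A = 5, B = 10.
Substitute u = sqrt(A/B)*m: g = B*(du^2 + ds^2)/s^2, i.e. B times the
Poincare upper half-plane metric, which has constant Gaussian curvature -1.
Scaling a 2D metric by a constant c divides the Gaussian curvature by c,
so K = -1/B = -1/(10) = -0.1000 everywhere (the point (m, s) = (-3, 3) is irrelevant:
the curvature is constant).
The requested Gaussian curvature is K = -0.1000.

-0.1000


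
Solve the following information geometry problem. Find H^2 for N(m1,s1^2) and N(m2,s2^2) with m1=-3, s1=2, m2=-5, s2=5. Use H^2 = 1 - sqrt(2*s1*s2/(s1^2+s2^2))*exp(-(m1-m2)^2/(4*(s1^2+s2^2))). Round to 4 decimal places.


Squared Hellinger distance for Gaussians:
H^2 = 1 - sqrt(2*s1*s2/(s1^2+s2^2)) * exp(-(m1-m2)^2/(4*(s1^2+s2^2))).
s1^2 = 4, s2^2 = 25, s1^2+s2^2 = 29.
sqrt(2*2*5/(29)) = 0.830455.
(m1-m2)^2 = (2)^2 = 4.
exp(-4/(4*29)) = exp(-0.034483) = 0.966105.
H^2 = 1 - 0.830455*0.966105 = 0.1977

0.1977


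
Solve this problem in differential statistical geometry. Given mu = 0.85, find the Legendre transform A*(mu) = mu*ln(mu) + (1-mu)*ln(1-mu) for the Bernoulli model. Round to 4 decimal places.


Legendre transform for Bernoulli:
A*(mu) = mu*log(mu) + (1-mu)*log(1-mu).
mu = 0.85, 1-mu = 0.15.
mu*log(mu) = 0.85*log(0.85) = -0.138141.
(1-mu)*log(1-mu) = 0.15*log(0.15) = -0.284568.
A* = -0.138141 + -0.284568 = -0.4227

-0.4227


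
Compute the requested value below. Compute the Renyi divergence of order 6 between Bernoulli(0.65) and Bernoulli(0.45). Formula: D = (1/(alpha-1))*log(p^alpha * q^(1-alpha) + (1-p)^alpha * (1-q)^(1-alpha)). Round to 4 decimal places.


Renyi divergence of order alpha between Bernoulli distributions:
D = (1/(alpha-1))*log(p^alpha * q^(1-alpha) + (1-p)^alpha * (1-q)^(1-alpha)).
alpha = 6, p = 0.65, q = 0.45.
p^alpha * q^(1-alpha) = 0.65^6 * 0.45^-5 = 4.087122.
(1-p)^alpha * (1-q)^(1-alpha) = 0.35^6 * 0.55^-5 = 0.036525.
sum = 4.087122 + 0.036525 = 4.123647.
D = (1/5)*log(4.123647) = 0.2833

0.2833


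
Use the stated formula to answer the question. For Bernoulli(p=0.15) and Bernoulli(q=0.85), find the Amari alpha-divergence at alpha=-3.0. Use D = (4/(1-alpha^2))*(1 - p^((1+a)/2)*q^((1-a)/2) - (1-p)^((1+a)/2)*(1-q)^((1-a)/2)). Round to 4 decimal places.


Amari alpha-divergence:
D = (4/(1-alpha^2))*(1 - p^((1+a)/2)*q^((1-a)/2) - (1-p)^((1+a)/2)*(1-q)^((1-a)/2)).
alpha = -3.0, p = 0.15, q = 0.85.
e1 = (1+alpha)/2 = -1.0, e2 = (1-alpha)/2 = 2.0.
t1 = p^e1 * q^e2 = 0.15^-1.0 * 0.85^2.0 = 4.816667.
t2 = (1-p)^e1 * (1-q)^e2 = 0.85^-1.0 * 0.15^2.0 = 0.026471.
4/(1-alpha^2) = -0.5.
D = -0.5*(1 - 4.816667 - 0.026471) = 1.9216

1.9216


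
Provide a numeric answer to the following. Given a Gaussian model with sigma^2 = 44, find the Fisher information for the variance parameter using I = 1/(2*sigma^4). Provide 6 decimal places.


Fisher information for variance: I(sigma^2) = 1/(2*sigma^4).
sigma^2 = 44, so sigma^4 = 1936.
I = 1/(2*1936) = 1/3872 = 0.000258

0.000258


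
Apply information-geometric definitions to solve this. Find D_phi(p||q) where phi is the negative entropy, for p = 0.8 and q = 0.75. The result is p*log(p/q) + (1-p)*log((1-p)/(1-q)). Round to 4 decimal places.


Bregman divergence with negative entropy generator:
D = p*log(p/q) + (1-p)*log((1-p)/(1-q)).
p = 0.8, q = 0.75.
p*log(p/q) = 0.8*log(0.8/0.75) = 0.051631.
(1-p)*log((1-p)/(1-q)) = 0.2*log(0.2/0.25) = -0.044629.
D = 0.051631 + -0.044629 = 0.0070

0.0070


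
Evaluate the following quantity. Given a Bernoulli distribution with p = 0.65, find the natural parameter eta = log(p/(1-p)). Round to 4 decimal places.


Natural parameter for Bernoulli: eta = log(p/(1-p)).
p = 0.65, 1-p = 0.35.
p/(1-p) = 1.857143.
eta = log(1.857143) = 0.6190

0.6190


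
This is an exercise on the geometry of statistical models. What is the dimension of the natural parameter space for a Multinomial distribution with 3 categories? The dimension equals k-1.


Exponential family dimension calculation:
For Multinomial with k=3 categories, dim = k-1 = 2.

2


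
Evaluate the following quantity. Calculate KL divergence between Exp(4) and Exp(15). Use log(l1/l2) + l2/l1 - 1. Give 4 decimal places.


KL divergence for exponential family:
KL = log(l1/l2) + l2/l1 - 1.
log(4/15) = -1.321756.
15/4 = 3.75.
KL = -1.321756 + 3.75 - 1 = 1.4282

1.4282


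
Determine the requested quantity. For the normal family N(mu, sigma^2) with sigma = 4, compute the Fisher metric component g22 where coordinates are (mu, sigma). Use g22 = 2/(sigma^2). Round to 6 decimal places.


For the 2-parameter normal family, the Fisher metric has:
  g11 = 1/sigma^2, g22 = 2/sigma^2.
sigma = 4, sigma^2 = 16.
g22 = 0.125000

0.125000


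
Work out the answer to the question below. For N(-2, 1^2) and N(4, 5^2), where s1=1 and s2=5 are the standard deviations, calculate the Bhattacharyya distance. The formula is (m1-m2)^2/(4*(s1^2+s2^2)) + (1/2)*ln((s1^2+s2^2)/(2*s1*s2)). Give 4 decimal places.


Bhattacharyya distance between two Gaussians:
DB = (m1-m2)^2/(4*(s1^2+s2^2)) + (1/2)*ln((s1^2+s2^2)/(2*s1*s2)).
(m1-m2)^2 = (-6)^2 = 36.
s1^2+s2^2 = 1 + 25 = 26.
term1 = 36/104 = 0.346154.
term2 = 0.5*ln(26/10.0) = 0.477756.
DB = 0.346154 + 0.477756 = 0.8239

0.8239


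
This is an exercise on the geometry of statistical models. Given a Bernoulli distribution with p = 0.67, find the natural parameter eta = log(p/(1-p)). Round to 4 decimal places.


Natural parameter for Bernoulli: eta = log(p/(1-p)).
p = 0.67, 1-p = 0.33.
p/(1-p) = 2.030303.
eta = log(2.030303) = 0.7082

0.7082


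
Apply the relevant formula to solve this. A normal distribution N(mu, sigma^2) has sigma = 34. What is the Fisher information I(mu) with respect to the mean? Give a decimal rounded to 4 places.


The Fisher information for the mean of a normal distribution is I(mu) = 1/sigma^2.
sigma = 34, so sigma^2 = 1156.
I(mu) = 1/1156 = 0.0009

0.0009


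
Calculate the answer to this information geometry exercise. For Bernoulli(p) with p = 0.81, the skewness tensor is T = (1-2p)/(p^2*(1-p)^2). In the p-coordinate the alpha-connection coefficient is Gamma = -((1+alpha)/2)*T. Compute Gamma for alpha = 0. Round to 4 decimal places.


Skewness (Amari-Chentsov) tensor: T = (1-2p)/(p^2*(1-p)^2).
p = 0.81, 1-2p = -0.62, p^2 = 0.6561, (1-p)^2 = 0.0361.
T = -0.62/(0.6561 * 0.0361) = -26.176673.
In the p-coordinate, Gamma^(alpha) = Gamma^(0) - (alpha/2)*T with Gamma^(0) = (1/2)*g'(p) = -T/2,
so Gamma^(alpha) = -((1+alpha)/2)*T.
alpha = 0, -(1+alpha)/2 = -0.5.
Gamma = -0.5 * -26.176673 = 13.0883

13.0883


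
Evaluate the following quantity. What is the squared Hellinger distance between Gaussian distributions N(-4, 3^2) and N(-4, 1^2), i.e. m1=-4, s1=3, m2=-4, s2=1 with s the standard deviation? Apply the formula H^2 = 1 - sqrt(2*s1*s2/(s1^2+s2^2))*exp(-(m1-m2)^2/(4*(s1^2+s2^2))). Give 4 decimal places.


Squared Hellinger distance for Gaussians:
H^2 = 1 - sqrt(2*s1*s2/(s1^2+s2^2)) * exp(-(m1-m2)^2/(4*(s1^2+s2^2))).
s1^2 = 9, s2^2 = 1, s1^2+s2^2 = 10.
sqrt(2*3*1/(10)) = 0.774597.
(m1-m2)^2 = (0)^2 = 0.
exp(-0/(4*10)) = exp(0.0) = 1.0.
H^2 = 1 - 0.774597*1.0 = 0.2254

0.2254


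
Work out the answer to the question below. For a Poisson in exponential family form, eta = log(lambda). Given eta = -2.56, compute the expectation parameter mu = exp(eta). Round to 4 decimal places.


Expectation parameter for Poisson exponential family:
mu = exp(eta).
eta = -2.56.
mu = exp(-2.56) = 0.0773

0.0773


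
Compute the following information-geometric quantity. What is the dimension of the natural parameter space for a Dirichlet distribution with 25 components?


Exponential family dimension calculation:
Dirichlet with 25 components has 25 natural parameters.

25


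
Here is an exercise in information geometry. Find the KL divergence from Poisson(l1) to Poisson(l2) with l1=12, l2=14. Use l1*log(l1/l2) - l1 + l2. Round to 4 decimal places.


KL divergence for Poisson:
KL = l1*log(l1/l2) - l1 + l2.
l1 = 12, l2 = 14.
log(12/14) = -0.154151.
l1*log(l1/l2) = 12 * -0.154151 = -1.849808.
KL = -1.849808 - 12 + 14 = 0.1502

0.1502


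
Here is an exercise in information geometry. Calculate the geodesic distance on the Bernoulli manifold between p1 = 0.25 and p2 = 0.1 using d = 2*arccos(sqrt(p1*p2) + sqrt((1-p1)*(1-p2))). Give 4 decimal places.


Geodesic distance on Bernoulli manifold:
d(p1,p2) = 2*arccos(sqrt(p1*p2) + sqrt((1-p1)*(1-p2))).
sqrt(p1*p2) = sqrt(0.25*0.1) = 0.158114.
sqrt((1-p1)*(1-p2)) = sqrt(0.75*0.9) = 0.821584.
arg = 0.158114 + 0.821584 = 0.979698.
d = 2*arccos(0.979698) = 0.4037

0.4037


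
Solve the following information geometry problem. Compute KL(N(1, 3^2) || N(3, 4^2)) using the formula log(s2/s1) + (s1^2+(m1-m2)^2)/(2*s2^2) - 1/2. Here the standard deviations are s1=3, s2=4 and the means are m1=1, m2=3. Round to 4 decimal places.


KL divergence between normal distributions:
KL = log(s2/s1) + (s1^2 + (m1-m2)^2)/(2*s2^2) - 1/2.
log(4/3) = 0.287682.
(3^2 + (1-3)^2)/(2*4^2) = (9 + 4)/32 = 0.40625.
KL = 0.287682 + 0.40625 - 0.5 = 0.1939

0.1939


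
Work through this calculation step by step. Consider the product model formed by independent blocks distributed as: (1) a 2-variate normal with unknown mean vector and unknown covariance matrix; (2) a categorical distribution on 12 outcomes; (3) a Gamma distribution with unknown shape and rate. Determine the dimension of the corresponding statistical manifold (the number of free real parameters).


The dimension of a statistical manifold equals the number of free
(independent) real parameters of the model. For a product of independent
blocks the parameter counts add.
- 2-variate normal: 2 (mean) + 2*3/2 = 3 (symmetric covariance) = 5.
- categorical on 12 outcomes (probabilities sum to 1): 12-1 = 11.
- Gamma (shape, rate): 2.
Total = 5 + 11 + 2 = 18.
Dimension = 18

18


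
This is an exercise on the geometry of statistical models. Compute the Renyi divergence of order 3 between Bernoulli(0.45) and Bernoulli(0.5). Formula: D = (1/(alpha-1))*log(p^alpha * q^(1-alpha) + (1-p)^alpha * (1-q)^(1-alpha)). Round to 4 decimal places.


Renyi divergence of order alpha between Bernoulli distributions:
D = (1/(alpha-1))*log(p^alpha * q^(1-alpha) + (1-p)^alpha * (1-q)^(1-alpha)).
alpha = 3, p = 0.45, q = 0.5.
p^alpha * q^(1-alpha) = 0.45^3 * 0.5^-2 = 0.3645.
(1-p)^alpha * (1-q)^(1-alpha) = 0.55^3 * 0.5^-2 = 0.6655.
sum = 0.3645 + 0.6655 = 1.03.
D = (1/2)*log(1.03) = 0.0148

0.0148


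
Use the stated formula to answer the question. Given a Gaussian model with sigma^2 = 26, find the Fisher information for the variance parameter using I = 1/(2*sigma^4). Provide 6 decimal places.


Fisher information for variance: I(sigma^2) = 1/(2*sigma^4).
sigma^2 = 26, so sigma^4 = 676.
I = 1/(2*676) = 1/1352 = 0.000740

0.000740


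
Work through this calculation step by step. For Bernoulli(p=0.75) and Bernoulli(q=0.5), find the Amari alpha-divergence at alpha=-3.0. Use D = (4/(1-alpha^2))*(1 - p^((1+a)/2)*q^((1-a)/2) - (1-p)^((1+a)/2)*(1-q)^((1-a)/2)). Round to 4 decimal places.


Amari alpha-divergence:
D = (4/(1-alpha^2))*(1 - p^((1+a)/2)*q^((1-a)/2) - (1-p)^((1+a)/2)*(1-q)^((1-a)/2)).
alpha = -3.0, p = 0.75, q = 0.5.
e1 = (1+alpha)/2 = -1.0, e2 = (1-alpha)/2 = 2.0.
t1 = p^e1 * q^e2 = 0.75^-1.0 * 0.5^2.0 = 0.333333.
t2 = (1-p)^e1 * (1-q)^e2 = 0.25^-1.0 * 0.5^2.0 = 1.0.
4/(1-alpha^2) = -0.5.
D = -0.5*(1 - 0.333333 - 1.0) = 0.1667

0.1667


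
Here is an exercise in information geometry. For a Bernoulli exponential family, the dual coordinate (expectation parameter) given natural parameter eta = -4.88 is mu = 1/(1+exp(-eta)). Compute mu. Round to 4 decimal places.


Dual coordinate (expectation parameter) for Bernoulli:
mu = 1/(1+exp(-eta)).
eta = -4.88.
exp(-eta) = exp(4.88) = 131.630664.
mu = 1/(1+131.630664) = 0.0075

0.0075


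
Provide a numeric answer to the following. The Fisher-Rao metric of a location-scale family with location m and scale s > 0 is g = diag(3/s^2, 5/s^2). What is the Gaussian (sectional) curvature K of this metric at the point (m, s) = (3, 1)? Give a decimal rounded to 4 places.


The metric has the form g = (A dm^2 + B ds^2)/s^2 with A = 3, B = 5.
Substitute u = sqrt(A/B)*m: g = B*(du^2 + ds^2)/s^2, i.e. B times the
Poincare upper half-plane metric, which has constant Gaussian curvature -1.
Scaling a 2D metric by a constant c divides the Gaussian curvature by c,
so K = -1/B = -1/(5) = -0.2000 everywhere (the point (m, s) = (3, 1) is irrelevant:
the curvature is constant).
The requested Gaussian curvature is K = -0.2000.

-0.2000


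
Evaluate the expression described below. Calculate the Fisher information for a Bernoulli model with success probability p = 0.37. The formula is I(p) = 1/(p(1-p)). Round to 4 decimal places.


For Bernoulli(p), Fisher information is I(p) = 1/(p*(1-p)).
p = 0.37, 1-p = 0.63.
p*(1-p) = 0.2331.
I(p) = 1/0.2331 = 4.2900

4.2900


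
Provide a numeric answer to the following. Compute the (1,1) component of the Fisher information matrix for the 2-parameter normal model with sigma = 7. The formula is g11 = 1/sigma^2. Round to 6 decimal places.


For the 2-parameter normal family, the Fisher metric has:
  g11 = 1/sigma^2, g22 = 2/sigma^2.
sigma = 7, sigma^2 = 49.
g11 = 0.020408

0.020408


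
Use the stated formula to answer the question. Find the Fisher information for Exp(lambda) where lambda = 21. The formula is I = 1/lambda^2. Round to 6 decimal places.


Fisher information for exponential: I(lambda) = 1/lambda^2.
lambda = 21, lambda^2 = 441.
I = 1/441 = 0.002268

0.002268


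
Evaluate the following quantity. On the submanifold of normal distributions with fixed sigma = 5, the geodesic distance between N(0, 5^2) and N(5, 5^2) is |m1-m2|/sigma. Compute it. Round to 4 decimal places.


On the fixed-variance normal subfamily, geodesic distance = |m1-m2|/sigma.
|0 - 5| = 5.
sigma = 5.
d = 5/5 = 1.0000

1.0000


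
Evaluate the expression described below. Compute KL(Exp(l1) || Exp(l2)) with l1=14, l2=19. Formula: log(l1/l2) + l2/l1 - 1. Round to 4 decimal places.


KL divergence for exponential family:
KL = log(l1/l2) + l2/l1 - 1.
log(14/19) = -0.305382.
19/14 = 1.357143.
KL = -0.305382 + 1.357143 - 1 = 0.0518

0.0518


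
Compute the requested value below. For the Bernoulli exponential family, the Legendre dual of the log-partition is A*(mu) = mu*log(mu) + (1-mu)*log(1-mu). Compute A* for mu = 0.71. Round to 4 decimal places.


Legendre transform for Bernoulli:
A*(mu) = mu*log(mu) + (1-mu)*log(1-mu).
mu = 0.71, 1-mu = 0.29.
mu*log(mu) = 0.71*log(0.71) = -0.243168.
(1-mu)*log(1-mu) = 0.29*log(0.29) = -0.358984.
A* = -0.243168 + -0.358984 = -0.6022

-0.6022


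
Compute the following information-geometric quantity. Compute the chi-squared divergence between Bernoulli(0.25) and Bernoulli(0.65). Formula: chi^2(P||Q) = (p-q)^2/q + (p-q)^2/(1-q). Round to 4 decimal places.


Chi-squared divergence between Bernoulli distributions:
chi^2 = (p-q)^2/q + (p-q)^2/(1-q).
p = 0.25, q = 0.65, p-q = -0.4.
(p-q)^2 = 0.16.
term1 = 0.16/0.65 = 0.246154.
term2 = 0.16/0.35 = 0.457143.
chi^2 = 0.246154 + 0.457143 = 0.7033

0.7033


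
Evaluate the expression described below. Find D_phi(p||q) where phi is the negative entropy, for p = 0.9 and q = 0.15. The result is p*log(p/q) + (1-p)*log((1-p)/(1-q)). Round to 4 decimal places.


Bregman divergence with negative entropy generator:
D = p*log(p/q) + (1-p)*log((1-p)/(1-q)).
p = 0.9, q = 0.15.
p*log(p/q) = 0.9*log(0.9/0.15) = 1.612584.
(1-p)*log((1-p)/(1-q)) = 0.1*log(0.1/0.85) = -0.214007.
D = 1.612584 + -0.214007 = 1.3986

1.3986


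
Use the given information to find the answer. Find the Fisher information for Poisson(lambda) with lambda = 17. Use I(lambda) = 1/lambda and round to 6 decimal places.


Fisher information for Poisson: I(lambda) = 1/lambda.
lambda = 17.
I(lambda) = 1/17 = 0.058824

0.058824


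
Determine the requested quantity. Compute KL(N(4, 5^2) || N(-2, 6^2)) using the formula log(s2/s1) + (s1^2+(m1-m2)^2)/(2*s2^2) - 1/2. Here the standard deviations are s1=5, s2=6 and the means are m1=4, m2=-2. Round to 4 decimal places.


KL divergence between normal distributions:
KL = log(s2/s1) + (s1^2 + (m1-m2)^2)/(2*s2^2) - 1/2.
log(6/5) = 0.182322.
(5^2 + (4--2)^2)/(2*6^2) = (25 + 36)/72 = 0.847222.
KL = 0.182322 + 0.847222 - 0.5 = 0.5295

0.5295


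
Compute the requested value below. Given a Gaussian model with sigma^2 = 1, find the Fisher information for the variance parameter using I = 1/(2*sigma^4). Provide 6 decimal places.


Fisher information for variance: I(sigma^2) = 1/(2*sigma^4).
sigma^2 = 1, so sigma^4 = 1.
I = 1/(2*1) = 1/2 = 0.500000

0.500000


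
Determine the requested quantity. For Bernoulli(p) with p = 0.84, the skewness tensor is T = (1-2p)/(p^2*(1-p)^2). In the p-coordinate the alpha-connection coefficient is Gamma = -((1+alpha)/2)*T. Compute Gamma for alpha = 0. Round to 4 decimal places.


Skewness (Amari-Chentsov) tensor: T = (1-2p)/(p^2*(1-p)^2).
p = 0.84, 1-2p = -0.68, p^2 = 0.7056, (1-p)^2 = 0.0256.
T = -0.68/(0.7056 * 0.0256) = -37.645266.
In the p-coordinate, Gamma^(alpha) = Gamma^(0) - (alpha/2)*T with Gamma^(0) = (1/2)*g'(p) = -T/2,
so Gamma^(alpha) = -((1+alpha)/2)*T.
alpha = 0, -(1+alpha)/2 = -0.5.
Gamma = -0.5 * -37.645266 = 18.8226

18.8226


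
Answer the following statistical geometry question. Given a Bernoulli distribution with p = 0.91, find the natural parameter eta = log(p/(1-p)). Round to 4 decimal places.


Natural parameter for Bernoulli: eta = log(p/(1-p)).
p = 0.91, 1-p = 0.09.
p/(1-p) = 10.111111.
eta = log(10.111111) = 2.3136

2.3136


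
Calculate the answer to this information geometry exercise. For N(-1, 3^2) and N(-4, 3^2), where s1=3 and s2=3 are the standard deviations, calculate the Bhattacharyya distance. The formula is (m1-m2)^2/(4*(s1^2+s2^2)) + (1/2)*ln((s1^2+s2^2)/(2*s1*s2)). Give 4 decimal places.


Bhattacharyya distance between two Gaussians:
DB = (m1-m2)^2/(4*(s1^2+s2^2)) + (1/2)*ln((s1^2+s2^2)/(2*s1*s2)).
(m1-m2)^2 = (3)^2 = 9.
s1^2+s2^2 = 9 + 9 = 18.
term1 = 9/72 = 0.125.
term2 = 0.5*ln(18/18.0) = 0.0.
DB = 0.125 + 0.0 = 0.1250

0.1250


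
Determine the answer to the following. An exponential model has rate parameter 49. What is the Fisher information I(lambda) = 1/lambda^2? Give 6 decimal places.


Fisher information for exponential: I(lambda) = 1/lambda^2.
lambda = 49, lambda^2 = 2401.
I = 1/2401 = 0.000416

0.000416


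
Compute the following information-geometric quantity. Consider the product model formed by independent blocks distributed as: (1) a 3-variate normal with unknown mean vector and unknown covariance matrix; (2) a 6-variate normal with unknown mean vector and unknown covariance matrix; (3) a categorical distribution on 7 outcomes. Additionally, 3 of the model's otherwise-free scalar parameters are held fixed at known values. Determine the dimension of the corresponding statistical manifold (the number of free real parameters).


The dimension of a statistical manifold equals the number of free
(independent) real parameters of the model. For a product of independent
blocks the parameter counts add.
- 3-variate normal: 3 (mean) + 3*4/2 = 6 (symmetric covariance) = 9.
- 6-variate normal: 6 (mean) + 6*7/2 = 21 (symmetric covariance) = 27.
- categorical on 7 outcomes (probabilities sum to 1): 7-1 = 6.
Total = 9 + 27 + 6 = 42.
3 parameter(s) fixed at known values: 42 - 3 = 39.
Dimension = 39

39


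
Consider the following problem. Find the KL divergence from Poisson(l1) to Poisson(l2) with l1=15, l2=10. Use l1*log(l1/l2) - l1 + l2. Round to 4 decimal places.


KL divergence for Poisson:
KL = l1*log(l1/l2) - l1 + l2.
l1 = 15, l2 = 10.
log(15/10) = 0.405465.
l1*log(l1/l2) = 15 * 0.405465 = 6.081977.
KL = 6.081977 - 15 + 10 = 1.0820

1.0820


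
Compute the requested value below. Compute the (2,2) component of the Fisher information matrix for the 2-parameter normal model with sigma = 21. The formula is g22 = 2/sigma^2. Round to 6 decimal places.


For the 2-parameter normal family, the Fisher metric has:
  g11 = 1/sigma^2, g22 = 2/sigma^2.
sigma = 21, sigma^2 = 441.
g22 = 0.004535

0.004535


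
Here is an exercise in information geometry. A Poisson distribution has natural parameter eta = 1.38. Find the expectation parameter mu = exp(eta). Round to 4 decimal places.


Expectation parameter for Poisson exponential family:
mu = exp(eta).
eta = 1.38.
mu = exp(1.38) = 3.9749

3.9749


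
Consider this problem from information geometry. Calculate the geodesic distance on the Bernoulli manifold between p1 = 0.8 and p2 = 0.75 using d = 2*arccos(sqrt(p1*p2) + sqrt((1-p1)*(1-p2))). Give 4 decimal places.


Geodesic distance on Bernoulli manifold:
d(p1,p2) = 2*arccos(sqrt(p1*p2) + sqrt((1-p1)*(1-p2))).
sqrt(p1*p2) = sqrt(0.8*0.75) = 0.774597.
sqrt((1-p1)*(1-p2)) = sqrt(0.2*0.25) = 0.223607.
arg = 0.774597 + 0.223607 = 0.998203.
d = 2*arccos(0.998203) = 0.1199

0.1199


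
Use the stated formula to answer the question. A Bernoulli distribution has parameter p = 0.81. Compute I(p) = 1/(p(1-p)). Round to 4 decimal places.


For Bernoulli(p), Fisher information is I(p) = 1/(p*(1-p)).
p = 0.81, 1-p = 0.19.
p*(1-p) = 0.1539.
I(p) = 1/0.1539 = 6.4977

6.4977


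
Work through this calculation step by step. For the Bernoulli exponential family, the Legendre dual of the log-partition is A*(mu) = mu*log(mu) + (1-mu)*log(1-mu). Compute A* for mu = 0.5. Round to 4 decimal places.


Legendre transform for Bernoulli:
A*(mu) = mu*log(mu) + (1-mu)*log(1-mu).
mu = 0.5, 1-mu = 0.5.
mu*log(mu) = 0.5*log(0.5) = -0.346574.
(1-mu)*log(1-mu) = 0.5*log(0.5) = -0.346574.
A* = -0.346574 + -0.346574 = -0.6931

-0.6931


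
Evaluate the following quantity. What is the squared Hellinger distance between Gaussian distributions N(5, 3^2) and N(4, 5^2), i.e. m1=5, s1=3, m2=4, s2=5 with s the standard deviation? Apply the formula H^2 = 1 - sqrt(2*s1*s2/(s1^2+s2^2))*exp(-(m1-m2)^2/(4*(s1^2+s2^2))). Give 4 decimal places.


Squared Hellinger distance for Gaussians:
H^2 = 1 - sqrt(2*s1*s2/(s1^2+s2^2)) * exp(-(m1-m2)^2/(4*(s1^2+s2^2))).
s1^2 = 9, s2^2 = 25, s1^2+s2^2 = 34.
sqrt(2*3*5/(34)) = 0.939336.
(m1-m2)^2 = (1)^2 = 1.
exp(-1/(4*34)) = exp(-0.007353) = 0.992674.
H^2 = 1 - 0.939336*0.992674 = 0.0675

0.0675


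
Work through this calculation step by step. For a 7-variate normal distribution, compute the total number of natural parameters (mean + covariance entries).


Exponential family dimension calculation:
For 7-dim MVN: mean has 7 params, covariance has 7*8/2 = 28 unique entries.
Total dim = 7 + 28 = 35.

35


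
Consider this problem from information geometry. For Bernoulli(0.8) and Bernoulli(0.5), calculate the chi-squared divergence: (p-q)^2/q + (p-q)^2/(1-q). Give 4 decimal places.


Chi-squared divergence between Bernoulli distributions:
chi^2 = (p-q)^2/q + (p-q)^2/(1-q).
p = 0.8, q = 0.5, p-q = 0.3.
(p-q)^2 = 0.09.
term1 = 0.09/0.5 = 0.18.
term2 = 0.09/0.5 = 0.18.
chi^2 = 0.18 + 0.18 = 0.3600

0.3600


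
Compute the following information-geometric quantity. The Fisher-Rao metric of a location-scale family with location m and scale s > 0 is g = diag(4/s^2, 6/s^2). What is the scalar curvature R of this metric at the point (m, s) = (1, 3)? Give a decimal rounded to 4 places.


The metric has the form g = (A dm^2 + B ds^2)/s^2 with A = 4, B = 6.
Substitute u = sqrt(A/B)*m: g = B*(du^2 + ds^2)/s^2, i.e. B times the
Poincare upper half-plane metric, which has constant Gaussian curvature -1.
Scaling a 2D metric by a constant c divides the Gaussian curvature by c,
so K = -1/B = -1/(6) = -0.1667 everywhere (the point (m, s) = (1, 3) is irrelevant:
the curvature is constant).
Scalar curvature in dimension 2: R = 2K = -2/(6) = -0.3333.

-0.3333


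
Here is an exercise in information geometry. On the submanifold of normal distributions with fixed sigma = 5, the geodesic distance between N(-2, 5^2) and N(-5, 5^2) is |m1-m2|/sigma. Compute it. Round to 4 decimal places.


On the fixed-variance normal subfamily, geodesic distance = |m1-m2|/sigma.
|-2 - -5| = 3.
sigma = 5.
d = 3/5 = 0.6000

0.6000


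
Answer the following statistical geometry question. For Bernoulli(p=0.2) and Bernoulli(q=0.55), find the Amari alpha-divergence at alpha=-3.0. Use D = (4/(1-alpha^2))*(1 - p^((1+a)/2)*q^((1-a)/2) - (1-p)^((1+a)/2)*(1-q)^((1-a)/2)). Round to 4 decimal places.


Amari alpha-divergence:
D = (4/(1-alpha^2))*(1 - p^((1+a)/2)*q^((1-a)/2) - (1-p)^((1+a)/2)*(1-q)^((1-a)/2)).
alpha = -3.0, p = 0.2, q = 0.55.
e1 = (1+alpha)/2 = -1.0, e2 = (1-alpha)/2 = 2.0.
t1 = p^e1 * q^e2 = 0.2^-1.0 * 0.55^2.0 = 1.5125.
t2 = (1-p)^e1 * (1-q)^e2 = 0.8^-1.0 * 0.45^2.0 = 0.253125.
4/(1-alpha^2) = -0.5.
D = -0.5*(1 - 1.5125 - 0.253125) = 0.3828

0.3828


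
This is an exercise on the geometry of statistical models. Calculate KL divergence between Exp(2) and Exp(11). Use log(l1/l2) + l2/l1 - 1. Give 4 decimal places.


KL divergence for exponential family:
KL = log(l1/l2) + l2/l1 - 1.
log(2/11) = -1.704748.
11/2 = 5.5.
KL = -1.704748 + 5.5 - 1 = 2.7953

2.7953


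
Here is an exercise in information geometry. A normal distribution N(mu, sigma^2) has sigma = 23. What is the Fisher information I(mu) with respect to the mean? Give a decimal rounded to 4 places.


The Fisher information for the mean of a normal distribution is I(mu) = 1/sigma^2.
sigma = 23, so sigma^2 = 529.
I(mu) = 1/529 = 0.0019

0.0019


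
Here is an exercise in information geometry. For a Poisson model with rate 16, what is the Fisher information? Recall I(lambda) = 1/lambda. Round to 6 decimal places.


Fisher information for Poisson: I(lambda) = 1/lambda.
lambda = 16.
I(lambda) = 1/16 = 0.062500

0.062500


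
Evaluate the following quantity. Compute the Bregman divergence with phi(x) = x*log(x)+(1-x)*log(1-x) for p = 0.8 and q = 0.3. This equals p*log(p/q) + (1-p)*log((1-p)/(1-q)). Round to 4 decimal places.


Bregman divergence with negative entropy generator:
D = p*log(p/q) + (1-p)*log((1-p)/(1-q)).
p = 0.8, q = 0.3.
p*log(p/q) = 0.8*log(0.8/0.3) = 0.784663.
(1-p)*log((1-p)/(1-q)) = 0.2*log(0.2/0.7) = -0.250553.
D = 0.784663 + -0.250553 = 0.5341

0.5341
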